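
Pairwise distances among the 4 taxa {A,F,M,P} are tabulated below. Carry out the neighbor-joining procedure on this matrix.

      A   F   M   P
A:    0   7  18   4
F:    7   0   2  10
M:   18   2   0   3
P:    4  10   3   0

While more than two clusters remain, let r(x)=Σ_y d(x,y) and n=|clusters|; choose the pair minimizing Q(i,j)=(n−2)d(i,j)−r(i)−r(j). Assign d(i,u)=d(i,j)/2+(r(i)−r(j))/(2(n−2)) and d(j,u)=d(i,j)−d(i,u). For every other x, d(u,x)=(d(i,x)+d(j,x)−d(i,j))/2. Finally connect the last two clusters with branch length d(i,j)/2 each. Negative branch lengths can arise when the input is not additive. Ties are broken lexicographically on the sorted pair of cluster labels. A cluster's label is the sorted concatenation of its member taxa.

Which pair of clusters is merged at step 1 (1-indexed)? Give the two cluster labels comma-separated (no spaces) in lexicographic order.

1. join A+P (d=4, Q=-38) ⇒ AP; edges |A|=5, |P|=-1
  updated: d(AP,F)=13/2, d(AP,M)=17/2
2. join AP+F (d=13/2, Q=-17) ⇒ AFP; edges |AP|=13/2, |F|=0
  updated: d(AFP,M)=2
3. join AFP+M (d=2) ⇒ AFMP; edges |AFP|=1, |M|=1
final tree: (((A:5,P:-1):13/2,F:0):1,M:1)
total length: 25/2

A,P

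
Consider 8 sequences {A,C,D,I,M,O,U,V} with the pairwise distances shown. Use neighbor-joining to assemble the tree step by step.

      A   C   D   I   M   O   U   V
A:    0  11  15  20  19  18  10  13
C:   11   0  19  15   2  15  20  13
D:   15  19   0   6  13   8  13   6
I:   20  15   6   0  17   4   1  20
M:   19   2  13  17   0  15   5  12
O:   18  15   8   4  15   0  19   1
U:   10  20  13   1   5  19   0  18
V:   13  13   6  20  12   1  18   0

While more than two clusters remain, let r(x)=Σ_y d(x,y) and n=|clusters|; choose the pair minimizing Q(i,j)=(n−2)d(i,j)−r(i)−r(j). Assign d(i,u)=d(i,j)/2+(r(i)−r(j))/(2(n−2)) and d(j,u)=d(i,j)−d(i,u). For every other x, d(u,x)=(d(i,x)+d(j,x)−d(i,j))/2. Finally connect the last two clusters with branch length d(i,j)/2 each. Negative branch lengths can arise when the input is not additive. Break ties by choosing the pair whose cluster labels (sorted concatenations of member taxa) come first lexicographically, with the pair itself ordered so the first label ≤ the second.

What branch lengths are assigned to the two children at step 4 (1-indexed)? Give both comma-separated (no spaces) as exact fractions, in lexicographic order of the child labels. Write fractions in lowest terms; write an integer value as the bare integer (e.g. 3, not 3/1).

1. join C+M (d=2, Q=-166) ⇒ CM; edges |C|=2, |M|=0
  updated: d(A,CM)=14, d(CM,D)=15, d(CM,I)=15, d(CM,O)=14, d(CM,U)=23/2, d(CM,V)=23/2
2. join I+U (d=1, Q=-267/2) ⇒ IU; edges |I|=-3/20, |U|=23/20
  updated: d(A,IU)=29/2, d(CM,IU)=51/4, d(D,IU)=9, d(IU,O)=11, d(IU,V)=37/2
3. join O+V (d=1, Q=-98) ⇒ OV; edges |O|=3/4, |V|=1/4
  updated: d(A,OV)=15, d(CM,OV)=49/4, d(D,OV)=13/2, d(IU,OV)=57/4
4. join D+OV (d=13/2, Q=-74) ⇒ DOV; edges |D|=17/6, |OV|=11/3
  updated: d(A,DOV)=47/4, d(CM,DOV)=83/8, d(DOV,IU)=67/8
5. join A+CM (d=14, Q=-395/8) ⇒ ACM; edges |A|=249/32, |CM|=199/32
  updated: d(ACM,DOV)=65/16, d(ACM,IU)=53/8
6. join ACM+DOV (d=65/16, Q=-305/16) ⇒ ACDMOV; edges |ACM|=37/32, |DOV|=93/32
  updated: d(ACDMOV,IU)=175/32
7. join ACDMOV+IU (d=175/32) ⇒ ACDIMOUV; edges |ACDMOV|=175/64, |IU|=175/64
final tree: (((A:249/32,(C:2,M:0):199/32):37/32,(D:17/6,(O:3/4,V:1/4):11/3):93/32):175/64,(I:-3/20,U:23/20):175/64)
total length: 1089/32

17/6,11/3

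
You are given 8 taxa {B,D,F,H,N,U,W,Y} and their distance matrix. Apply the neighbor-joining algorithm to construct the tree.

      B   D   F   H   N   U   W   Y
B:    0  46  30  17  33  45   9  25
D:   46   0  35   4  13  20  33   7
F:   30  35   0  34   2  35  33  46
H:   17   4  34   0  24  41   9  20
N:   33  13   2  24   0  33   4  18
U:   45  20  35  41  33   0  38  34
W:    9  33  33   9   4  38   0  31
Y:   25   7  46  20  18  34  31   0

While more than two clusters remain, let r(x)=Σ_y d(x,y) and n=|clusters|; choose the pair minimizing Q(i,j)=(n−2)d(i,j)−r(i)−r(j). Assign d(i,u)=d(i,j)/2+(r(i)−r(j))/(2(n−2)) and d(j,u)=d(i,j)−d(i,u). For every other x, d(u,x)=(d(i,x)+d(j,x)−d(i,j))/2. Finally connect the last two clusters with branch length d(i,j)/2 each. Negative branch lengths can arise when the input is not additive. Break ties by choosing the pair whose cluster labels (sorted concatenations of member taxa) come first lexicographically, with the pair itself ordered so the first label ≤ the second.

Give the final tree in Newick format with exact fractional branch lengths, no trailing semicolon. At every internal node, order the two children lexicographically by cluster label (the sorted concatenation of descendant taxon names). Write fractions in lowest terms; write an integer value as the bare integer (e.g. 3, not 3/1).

((((((B:8,W:1):7,H:3/2):13/2,(F:25/3,N:-19/3):13):145/32,U:627/32):125/32,D:-41/32):265/64,Y:265/64)

1. join F+N (d=2, Q=-330) ⇒ FN; edges |F|=25/3, |N|=-19/3
  updated: d(B,FN)=61/2, d(D,FN)=23, d(FN,H)=28, d(FN,U)=33, d(FN,W)=35/2, d(FN,Y)=31
2. join B+W (d=9, Q=-265) ⇒ BW; edges |B|=8, |W|=1
  updated: d(BW,D)=35, d(BW,FN)=39/2, d(BW,H)=17/2, d(BW,U)=37, d(BW,Y)=47/2
3. join BW+H (d=17/2, Q=-191) ⇒ BHW; edges |BW|=7, |H|=3/2
  updated: d(BHW,D)=61/4, d(BHW,FN)=39/2, d(BHW,U)=139/4, d(BHW,Y)=35/2
4. join BHW+FN (d=39/2, Q=-135) ⇒ BFHNW; edges |BHW|=13/2, |FN|=13
  updated: d(BFHNW,D)=75/8, d(BFHNW,U)=193/8, d(BFHNW,Y)=29/2
5. join BFHNW+U (d=193/8, Q=-623/8) ⇒ BFHNUW; edges |BFHNW|=145/32, |U|=627/32
  updated: d(BFHNUW,D)=21/8, d(BFHNUW,Y)=195/16
6. join BFHNUW+D (d=21/8, Q=-349/16) ⇒ BDFHNUW; edges |BFHNUW|=125/32, |D|=-41/32
  updated: d(BDFHNUW,Y)=265/32
7. join BDFHNUW+Y (d=265/32) ⇒ BDFHNUWY; edges |BDFHNUW|=265/64, |Y|=265/64
final tree: ((((((B:8,W:1):7,H:3/2):13/2,(F:25/3,N:-19/3):13):145/32,U:627/32):125/32,D:-41/32):265/64,Y:265/64)
total length: 2369/32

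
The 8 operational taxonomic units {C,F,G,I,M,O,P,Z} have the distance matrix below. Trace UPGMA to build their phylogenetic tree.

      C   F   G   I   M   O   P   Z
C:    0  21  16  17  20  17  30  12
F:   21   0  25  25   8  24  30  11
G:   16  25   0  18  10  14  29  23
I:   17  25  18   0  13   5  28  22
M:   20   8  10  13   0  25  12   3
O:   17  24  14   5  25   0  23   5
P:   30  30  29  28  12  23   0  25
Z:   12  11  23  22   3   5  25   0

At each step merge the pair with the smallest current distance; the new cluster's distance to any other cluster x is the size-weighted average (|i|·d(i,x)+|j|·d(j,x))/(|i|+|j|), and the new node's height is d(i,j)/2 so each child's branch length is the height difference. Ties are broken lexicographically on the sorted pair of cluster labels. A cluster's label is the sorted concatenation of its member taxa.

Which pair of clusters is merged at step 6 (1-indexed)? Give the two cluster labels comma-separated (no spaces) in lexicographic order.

CGIO,FMZ

1. join M+Z (d=3) ⇒ MZ; edges |M|=3/2, |Z|=3/2
  updated: d(C,MZ)=16, d(F,MZ)=19/2, d(G,MZ)=33/2, d(I,MZ)=35/2, d(MZ,O)=15, d(MZ,P)=37/2
2. join I+O (d=5) ⇒ IO; edges |I|=5/2, |O|=5/2
  updated: d(C,IO)=17, d(F,IO)=49/2, d(G,IO)=16, d(IO,MZ)=65/4, d(IO,P)=51/2
3. join F+MZ (d=19/2) ⇒ FMZ; edges |F|=19/4, |MZ|=13/4
  updated: d(C,FMZ)=53/3, d(FMZ,G)=58/3, d(FMZ,IO)=19, d(FMZ,P)=67/3
4. join C+G (d=16) ⇒ CG; edges |C|=8, |G|=8
  updated: d(CG,FMZ)=37/2, d(CG,IO)=33/2, d(CG,P)=59/2
5. join CG+IO (d=33/2) ⇒ CGIO; edges |CG|=1/4, |IO|=23/4
  updated: d(CGIO,FMZ)=75/4, d(CGIO,P)=55/2
6. join CGIO+FMZ (d=75/4) ⇒ CFGIMOZ; edges |CGIO|=9/8, |FMZ|=37/8
  updated: d(CFGIMOZ,P)=177/7
7. join CFGIMOZ+P (d=177/7) ⇒ CFGIMOPZ; edges |CFGIMOZ|=183/56, |P|=177/14
final tree: ((((C:8,G:8):1/4,(I:5/2,O:5/2):23/4):9/8,(F:19/4,(M:3/2,Z:3/2):13/4):37/8):183/56,P:177/14)
total length: 3341/56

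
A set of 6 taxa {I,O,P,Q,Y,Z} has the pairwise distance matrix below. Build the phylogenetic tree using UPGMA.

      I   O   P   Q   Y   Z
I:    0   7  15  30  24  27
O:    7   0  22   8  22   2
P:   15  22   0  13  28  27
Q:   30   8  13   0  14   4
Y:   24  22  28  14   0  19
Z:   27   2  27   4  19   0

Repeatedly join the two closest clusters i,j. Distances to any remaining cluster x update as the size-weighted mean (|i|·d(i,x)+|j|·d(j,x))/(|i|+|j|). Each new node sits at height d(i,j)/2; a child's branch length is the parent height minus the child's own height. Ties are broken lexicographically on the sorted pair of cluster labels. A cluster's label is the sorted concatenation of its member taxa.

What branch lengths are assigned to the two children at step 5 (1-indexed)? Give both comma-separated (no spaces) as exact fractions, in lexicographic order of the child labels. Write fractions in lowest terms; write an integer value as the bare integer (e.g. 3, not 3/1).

29/8,47/24

1. join O+Z (d=2) ⇒ OZ; edges |O|=1, |Z|=1
  updated: d(I,OZ)=17, d(OZ,P)=49/2, d(OZ,Q)=6, d(OZ,Y)=41/2
2. join OZ+Q (d=6) ⇒ OQZ; edges |OZ|=2, |Q|=3
  updated: d(I,OQZ)=64/3, d(OQZ,P)=62/3, d(OQZ,Y)=55/3
3. join I+P (d=15) ⇒ IP; edges |I|=15/2, |P|=15/2
  updated: d(IP,OQZ)=21, d(IP,Y)=26
4. join OQZ+Y (d=55/3) ⇒ OQYZ; edges |OQZ|=37/6, |Y|=55/6
  updated: d(IP,OQYZ)=89/4
5. join IP+OQYZ (d=89/4) ⇒ IOPQYZ; edges |IP|=29/8, |OQYZ|=47/24
final tree: ((I:15/2,P:15/2):29/8,(((O:1,Z:1):2,Q:3):37/6,Y:55/6):47/24)
total length: 515/12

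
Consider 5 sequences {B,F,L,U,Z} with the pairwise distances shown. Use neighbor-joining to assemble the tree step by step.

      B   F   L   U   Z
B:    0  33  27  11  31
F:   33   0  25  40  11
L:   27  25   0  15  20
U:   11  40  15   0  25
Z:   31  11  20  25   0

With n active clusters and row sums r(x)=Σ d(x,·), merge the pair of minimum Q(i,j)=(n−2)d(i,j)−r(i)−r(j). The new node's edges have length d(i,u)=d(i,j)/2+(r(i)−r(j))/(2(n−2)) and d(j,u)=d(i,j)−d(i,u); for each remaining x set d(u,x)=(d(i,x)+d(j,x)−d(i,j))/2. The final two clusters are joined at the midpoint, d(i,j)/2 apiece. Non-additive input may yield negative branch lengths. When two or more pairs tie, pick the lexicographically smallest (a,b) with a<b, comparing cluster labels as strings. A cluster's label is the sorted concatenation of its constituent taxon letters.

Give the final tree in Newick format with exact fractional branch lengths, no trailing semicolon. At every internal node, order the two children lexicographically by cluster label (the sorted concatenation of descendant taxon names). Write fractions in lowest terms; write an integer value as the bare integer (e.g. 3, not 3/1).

step 1: merge (F,Z) at d=11, Q=-163; branch lengths F→55/6, Z→11/6; new cluster FZ
  updated: d(B,FZ)=53/2, d(FZ,L)=17, d(FZ,U)=27
step 2: merge (B,U) at d=11, Q=-191/2; branch lengths B→67/8, U→21/8; new cluster BU
  updated: d(BU,FZ)=85/4, d(BU,L)=31/2
step 3: merge (BU,FZ) at d=85/4, Q=-215/4; branch lengths BU→79/8, FZ→91/8; new cluster BFUZ
  updated: d(BFUZ,L)=45/8
step 4: merge (BFUZ,L) at d=45/8; branch lengths BFUZ→45/16, L→45/16; new cluster BFLUZ
final tree: (((B:67/8,U:21/8):79/8,(F:55/6,Z:11/6):91/8):45/16,L:45/16)
total length: 391/8

(((B:67/8,U:21/8):79/8,(F:55/6,Z:11/6):91/8):45/16,L:45/16)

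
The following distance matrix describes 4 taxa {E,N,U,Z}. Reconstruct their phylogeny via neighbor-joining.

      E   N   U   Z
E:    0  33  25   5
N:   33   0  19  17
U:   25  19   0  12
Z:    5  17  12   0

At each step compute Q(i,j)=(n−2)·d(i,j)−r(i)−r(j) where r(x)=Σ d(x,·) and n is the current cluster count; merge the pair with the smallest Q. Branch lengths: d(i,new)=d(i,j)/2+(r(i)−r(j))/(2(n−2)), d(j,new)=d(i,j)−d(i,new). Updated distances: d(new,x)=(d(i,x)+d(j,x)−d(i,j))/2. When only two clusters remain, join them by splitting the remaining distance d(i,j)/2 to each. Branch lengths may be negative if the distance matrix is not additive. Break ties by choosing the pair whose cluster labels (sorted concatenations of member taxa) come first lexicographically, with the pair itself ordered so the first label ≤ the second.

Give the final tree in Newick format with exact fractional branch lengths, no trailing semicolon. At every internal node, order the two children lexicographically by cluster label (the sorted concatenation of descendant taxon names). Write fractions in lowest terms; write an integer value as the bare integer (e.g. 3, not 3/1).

iteration 1: select E,Z (d=5, Q=-87); attach at lengths (39/4, -19/4); label the merged cluster EZ
  updated: d(EZ,N)=45/2, d(EZ,U)=16
iteration 2: select EZ,N (d=45/2, Q=-115/2); attach at lengths (39/4, 51/4); label the merged cluster ENZ
  updated: d(ENZ,U)=25/4
iteration 3: select ENZ,U (d=25/4); attach at lengths (25/8, 25/8); label the merged cluster ENUZ
final tree: (((E:39/4,Z:-19/4):39/4,N:51/4):25/8,U:25/8)
total length: 135/4

(((E:39/4,Z:-19/4):39/4,N:51/4):25/8,U:25/8)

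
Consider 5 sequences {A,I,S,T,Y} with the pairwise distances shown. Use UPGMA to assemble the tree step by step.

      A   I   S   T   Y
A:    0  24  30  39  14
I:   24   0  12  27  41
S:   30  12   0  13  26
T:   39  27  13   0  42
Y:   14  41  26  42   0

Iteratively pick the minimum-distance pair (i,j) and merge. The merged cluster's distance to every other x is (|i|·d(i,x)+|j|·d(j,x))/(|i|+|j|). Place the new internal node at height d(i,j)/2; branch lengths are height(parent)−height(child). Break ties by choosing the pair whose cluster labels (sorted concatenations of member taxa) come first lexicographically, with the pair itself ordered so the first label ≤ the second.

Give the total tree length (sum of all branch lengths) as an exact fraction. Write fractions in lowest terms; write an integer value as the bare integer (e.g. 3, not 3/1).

1. join I+S (d=12) ⇒ IS; edges |I|=6, |S|=6
  updated: d(A,IS)=27, d(IS,T)=20, d(IS,Y)=67/2
2. join A+Y (d=14) ⇒ AY; edges |A|=7, |Y|=7
  updated: d(AY,IS)=121/4, d(AY,T)=81/2
3. join IS+T (d=20) ⇒ IST; edges |IS|=4, |T|=10
  updated: d(AY,IST)=101/3
4. join AY+IST (d=101/3) ⇒ AISTY; edges |AY|=59/6, |IST|=41/6
final tree: ((A:7,Y:7):59/6,((I:6,S:6):4,T:10):41/6)
total length: 170/3

170/3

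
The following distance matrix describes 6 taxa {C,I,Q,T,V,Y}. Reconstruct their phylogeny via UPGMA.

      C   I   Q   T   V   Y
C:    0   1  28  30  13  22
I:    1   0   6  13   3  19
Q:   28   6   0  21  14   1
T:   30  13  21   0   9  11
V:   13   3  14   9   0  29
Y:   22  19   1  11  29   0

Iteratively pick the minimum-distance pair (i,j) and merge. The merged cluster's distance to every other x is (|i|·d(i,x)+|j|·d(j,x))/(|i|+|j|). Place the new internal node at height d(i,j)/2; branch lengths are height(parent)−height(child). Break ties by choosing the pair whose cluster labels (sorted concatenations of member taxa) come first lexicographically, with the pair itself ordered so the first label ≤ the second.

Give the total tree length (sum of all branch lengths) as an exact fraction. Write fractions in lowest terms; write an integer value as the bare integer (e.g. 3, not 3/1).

287/9

step 1: merge (C,I) at d=1; branch lengths C→1/2, I→1/2; new cluster CI
  updated: d(CI,Q)=17, d(CI,T)=43/2, d(CI,V)=8, d(CI,Y)=41/2
step 2: merge (Q,Y) at d=1; branch lengths Q→1/2, Y→1/2; new cluster QY
  updated: d(CI,QY)=75/4, d(QY,T)=16, d(QY,V)=43/2
step 3: merge (CI,V) at d=8; branch lengths CI→7/2, V→4; new cluster CIV
  updated: d(CIV,QY)=59/3, d(CIV,T)=52/3
step 4: merge (QY,T) at d=16; branch lengths QY→15/2, T→8; new cluster QTY
  updated: d(CIV,QTY)=170/9
step 5: merge (CIV,QTY) at d=170/9; branch lengths CIV→49/9, QTY→13/9; new cluster CIQTVY
final tree: (((C:1/2,I:1/2):7/2,V:4):49/9,((Q:1/2,Y:1/2):15/2,T:8):13/9)
total length: 287/9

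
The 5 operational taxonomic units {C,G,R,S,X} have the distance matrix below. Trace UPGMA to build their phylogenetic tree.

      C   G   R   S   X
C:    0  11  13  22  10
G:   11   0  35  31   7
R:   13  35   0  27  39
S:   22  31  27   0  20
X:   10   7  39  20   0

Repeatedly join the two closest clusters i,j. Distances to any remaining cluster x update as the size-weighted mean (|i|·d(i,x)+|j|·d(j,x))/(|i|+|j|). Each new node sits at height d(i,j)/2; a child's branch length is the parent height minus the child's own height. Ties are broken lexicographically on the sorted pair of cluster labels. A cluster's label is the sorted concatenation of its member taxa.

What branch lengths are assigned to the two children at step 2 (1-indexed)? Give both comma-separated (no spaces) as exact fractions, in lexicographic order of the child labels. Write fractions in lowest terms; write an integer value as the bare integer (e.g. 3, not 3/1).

1. join G+X (d=7) ⇒ GX; edges |G|=7/2, |X|=7/2
  updated: d(C,GX)=21/2, d(GX,R)=37, d(GX,S)=51/2
2. join C+GX (d=21/2) ⇒ CGX; edges |C|=21/4, |GX|=7/4
  updated: d(CGX,R)=29, d(CGX,S)=73/3
3. join CGX+S (d=73/3) ⇒ CGSX; edges |CGX|=83/12, |S|=73/6
  updated: d(CGSX,R)=57/2
4. join CGSX+R (d=57/2) ⇒ CGRSX; edges |CGSX|=25/12, |R|=57/4
final tree: (((C:21/4,(G:7/2,X:7/2):7/4):83/12,S:73/6):25/12,R:57/4)
total length: 593/12

21/4,7/4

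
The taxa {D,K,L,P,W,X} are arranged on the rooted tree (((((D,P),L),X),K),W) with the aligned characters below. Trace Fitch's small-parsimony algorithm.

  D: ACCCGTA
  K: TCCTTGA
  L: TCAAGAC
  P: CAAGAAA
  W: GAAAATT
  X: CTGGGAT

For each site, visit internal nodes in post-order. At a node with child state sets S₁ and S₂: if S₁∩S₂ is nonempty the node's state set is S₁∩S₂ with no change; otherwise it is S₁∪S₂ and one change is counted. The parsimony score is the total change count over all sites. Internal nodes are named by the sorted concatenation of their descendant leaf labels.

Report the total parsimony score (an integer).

[col 0] DP: children D:{A}, P:{C} ∪→ {A,C}; cost 1
[col 0] DLP: children DP:{A,C}, L:{T} ∪→ {A,C,T}; cost 1
[col 0] DLPX: children DLP:{A,C,T}, X:{C} ∩→ {C}; cost 0
[col 0] DKLPX: children DLPX:{C}, K:{T} ∪→ {C,T}; cost 1
[col 0] DKLPWX: children DKLPX:{C,T}, W:{G} ∪→ {C,G,T}; cost 1
[col 1] DP: children D:{C}, P:{A} ∪→ {A,C}; cost 1
[col 1] DLP: children DP:{A,C}, L:{C} ∩→ {C}; cost 0
[col 1] DLPX: children DLP:{C}, X:{T} ∪→ {C,T}; cost 1
[col 1] DKLPX: children DLPX:{C,T}, K:{C} ∩→ {C}; cost 0
[col 1] DKLPWX: children DKLPX:{C}, W:{A} ∪→ {A,C}; cost 1
[col 2] DP: children D:{C}, P:{A} ∪→ {A,C}; cost 1
[col 2] DLP: children DP:{A,C}, L:{A} ∩→ {A}; cost 0
[col 2] DLPX: children DLP:{A}, X:{G} ∪→ {A,G}; cost 1
[col 2] DKLPX: children DLPX:{A,G}, K:{C} ∪→ {A,C,G}; cost 1
[col 2] DKLPWX: children DKLPX:{A,C,G}, W:{A} ∩→ {A}; cost 0
[col 3] DP: children D:{C}, P:{G} ∪→ {C,G}; cost 1
[col 3] DLP: children DP:{C,G}, L:{A} ∪→ {A,C,G}; cost 1
[col 3] DLPX: children DLP:{A,C,G}, X:{G} ∩→ {G}; cost 0
[col 3] DKLPX: children DLPX:{G}, K:{T} ∪→ {G,T}; cost 1
[col 3] DKLPWX: children DKLPX:{G,T}, W:{A} ∪→ {A,G,T}; cost 1
[col 4] DP: children D:{G}, P:{A} ∪→ {A,G}; cost 1
[col 4] DLP: children DP:{A,G}, L:{G} ∩→ {G}; cost 0
[col 4] DLPX: children DLP:{G}, X:{G} ∩→ {G}; cost 0
[col 4] DKLPX: children DLPX:{G}, K:{T} ∪→ {G,T}; cost 1
[col 4] DKLPWX: children DKLPX:{G,T}, W:{A} ∪→ {A,G,T}; cost 1
[col 5] DP: children D:{T}, P:{A} ∪→ {A,T}; cost 1
[col 5] DLP: children DP:{A,T}, L:{A} ∩→ {A}; cost 0
[col 5] DLPX: children DLP:{A}, X:{A} ∩→ {A}; cost 0
[col 5] DKLPX: children DLPX:{A}, K:{G} ∪→ {A,G}; cost 1
[col 5] DKLPWX: children DKLPX:{A,G}, W:{T} ∪→ {A,G,T}; cost 1
[col 6] DP: children D:{A}, P:{A} ∩→ {A}; cost 0
[col 6] DLP: children DP:{A}, L:{C} ∪→ {A,C}; cost 1
[col 6] DLPX: children DLP:{A,C}, X:{T} ∪→ {A,C,T}; cost 1
[col 6] DKLPX: children DLPX:{A,C,T}, K:{A} ∩→ {A}; cost 0
[col 6] DKLPWX: children DKLPX:{A}, W:{T} ∪→ {A,T}; cost 1
per-site changes: [4, 3, 3, 4, 3, 3, 3]; total = 23

23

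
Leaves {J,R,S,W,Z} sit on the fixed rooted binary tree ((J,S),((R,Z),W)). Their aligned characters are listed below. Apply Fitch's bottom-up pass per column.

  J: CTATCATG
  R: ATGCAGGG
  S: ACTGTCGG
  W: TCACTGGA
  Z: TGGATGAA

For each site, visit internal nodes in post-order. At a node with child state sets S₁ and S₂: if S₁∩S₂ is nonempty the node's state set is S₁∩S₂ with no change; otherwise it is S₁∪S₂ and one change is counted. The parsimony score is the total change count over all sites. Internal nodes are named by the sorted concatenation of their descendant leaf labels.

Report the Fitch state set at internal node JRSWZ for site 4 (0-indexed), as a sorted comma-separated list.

site 0, node JS: J={C} ∪ S={A} → {A,C} (+1)
site 0, node RZ: R={A} ∪ Z={T} → {A,T} (+1)
site 0, node RWZ: RZ={A,T} ∩ W={T} → {T} (+0)
site 0, node JRSWZ: JS={A,C} ∪ RWZ={T} → {A,C,T} (+1)
site 1, node JS: J={T} ∪ S={C} → {C,T} (+1)
site 1, node RZ: R={T} ∪ Z={G} → {G,T} (+1)
site 1, node RWZ: RZ={G,T} ∪ W={C} → {C,G,T} (+1)
site 1, node JRSWZ: JS={C,T} ∩ RWZ={C,G,T} → {C,T} (+0)
site 2, node JS: J={A} ∪ S={T} → {A,T} (+1)
site 2, node RZ: R={G} ∩ Z={G} → {G} (+0)
site 2, node RWZ: RZ={G} ∪ W={A} → {A,G} (+1)
site 2, node JRSWZ: JS={A,T} ∩ RWZ={A,G} → {A} (+0)
site 3, node JS: J={T} ∪ S={G} → {G,T} (+1)
site 3, node RZ: R={C} ∪ Z={A} → {A,C} (+1)
site 3, node RWZ: RZ={A,C} ∩ W={C} → {C} (+0)
site 3, node JRSWZ: JS={G,T} ∪ RWZ={C} → {C,G,T} (+1)
site 4, node JS: J={C} ∪ S={T} → {C,T} (+1)
site 4, node RZ: R={A} ∪ Z={T} → {A,T} (+1)
site 4, node RWZ: RZ={A,T} ∩ W={T} → {T} (+0)
site 4, node JRSWZ: JS={C,T} ∩ RWZ={T} → {T} (+0)
site 5, node JS: J={A} ∪ S={C} → {A,C} (+1)
site 5, node RZ: R={G} ∩ Z={G} → {G} (+0)
site 5, node RWZ: RZ={G} ∩ W={G} → {G} (+0)
site 5, node JRSWZ: JS={A,C} ∪ RWZ={G} → {A,C,G} (+1)
site 6, node JS: J={T} ∪ S={G} → {G,T} (+1)
site 6, node RZ: R={G} ∪ Z={A} → {A,G} (+1)
site 6, node RWZ: RZ={A,G} ∩ W={G} → {G} (+0)
site 6, node JRSWZ: JS={G,T} ∩ RWZ={G} → {G} (+0)
site 7, node JS: J={G} ∩ S={G} → {G} (+0)
site 7, node RZ: R={G} ∪ Z={A} → {A,G} (+1)
site 7, node RWZ: RZ={A,G} ∩ W={A} → {A} (+0)
site 7, node JRSWZ: JS={G} ∪ RWZ={A} → {A,G} (+1)
per-site changes: [3, 3, 2, 3, 2, 2, 2, 2]; total = 19

T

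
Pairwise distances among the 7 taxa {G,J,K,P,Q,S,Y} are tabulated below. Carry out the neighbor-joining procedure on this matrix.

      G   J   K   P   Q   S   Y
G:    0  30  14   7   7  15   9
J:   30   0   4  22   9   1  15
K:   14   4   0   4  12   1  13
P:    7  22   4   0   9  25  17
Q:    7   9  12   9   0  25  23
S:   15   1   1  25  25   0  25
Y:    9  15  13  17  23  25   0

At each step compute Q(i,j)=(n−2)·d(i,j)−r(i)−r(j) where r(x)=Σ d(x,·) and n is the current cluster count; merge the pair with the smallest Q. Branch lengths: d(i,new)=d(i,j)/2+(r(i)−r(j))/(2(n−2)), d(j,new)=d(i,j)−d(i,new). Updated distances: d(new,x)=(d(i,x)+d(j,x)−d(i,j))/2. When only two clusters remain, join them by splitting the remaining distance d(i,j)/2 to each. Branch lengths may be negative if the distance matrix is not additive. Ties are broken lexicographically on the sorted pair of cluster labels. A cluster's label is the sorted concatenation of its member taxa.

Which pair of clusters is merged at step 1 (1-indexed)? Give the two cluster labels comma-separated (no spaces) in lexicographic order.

J,S

iteration 1: select J,S (d=1, Q=-168); attach at lengths (-3/5, 8/5); label the merged cluster JS
  updated: d(G,JS)=22, d(JS,K)=2, d(JS,P)=23, d(JS,Q)=33/2, d(JS,Y)=39/2
iteration 2: select JS,K (d=2, Q=-120); attach at lengths (23/4, -15/4); label the merged cluster JKS
  updated: d(G,JKS)=17, d(JKS,P)=25/2, d(JKS,Q)=53/4, d(JKS,Y)=61/4
iteration 3: select G,Y (d=9, Q=-309/4); attach at lengths (11/24, 205/24); label the merged cluster GY
  updated: d(GY,JKS)=93/8, d(GY,P)=15/2, d(GY,Q)=21/2
iteration 4: select GY,JKS (d=93/8, Q=-175/4); attach at lengths (31/8, 31/4); label the merged cluster GJKSY
  updated: d(GJKSY,P)=67/16, d(GJKSY,Q)=97/16
iteration 5: select GJKSY,P (d=67/16, Q=-77/4); attach at lengths (5/8, 57/16); label the merged cluster GJKPSY
  updated: d(GJKPSY,Q)=87/16
iteration 6: select GJKPSY,Q (d=87/16); attach at lengths (87/32, 87/32); label the merged cluster GJKPQSY
final tree: ((((G:11/24,Y:205/24):31/8,((J:-3/5,S:8/5):23/4,K:-15/4):31/4):5/8,P:57/16):87/32,Q:87/32)
total length: 133/4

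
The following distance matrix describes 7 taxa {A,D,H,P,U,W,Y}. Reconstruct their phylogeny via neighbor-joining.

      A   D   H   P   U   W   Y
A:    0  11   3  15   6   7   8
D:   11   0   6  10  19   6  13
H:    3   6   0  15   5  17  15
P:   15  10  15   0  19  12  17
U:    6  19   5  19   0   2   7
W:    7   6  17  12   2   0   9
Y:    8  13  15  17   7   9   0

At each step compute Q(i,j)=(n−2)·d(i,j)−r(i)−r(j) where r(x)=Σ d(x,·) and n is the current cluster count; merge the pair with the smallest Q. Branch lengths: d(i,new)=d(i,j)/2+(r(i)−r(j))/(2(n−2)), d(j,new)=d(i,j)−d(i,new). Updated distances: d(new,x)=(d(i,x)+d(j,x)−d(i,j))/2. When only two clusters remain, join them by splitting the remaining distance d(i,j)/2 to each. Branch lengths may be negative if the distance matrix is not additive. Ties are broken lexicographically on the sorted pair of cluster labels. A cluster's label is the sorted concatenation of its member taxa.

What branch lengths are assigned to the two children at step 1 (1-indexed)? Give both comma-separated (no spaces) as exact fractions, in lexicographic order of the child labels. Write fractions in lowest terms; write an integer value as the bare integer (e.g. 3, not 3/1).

27/10,73/10

step 1: merge (D,P) at d=10, Q=-103; branch lengths D→27/10, P→73/10; new cluster DP
  updated: d(A,DP)=8, d(DP,H)=11/2, d(DP,U)=14, d(DP,W)=4, d(DP,Y)=10
step 2: merge (A,H) at d=3, Q=-131/2; branch lengths A→-3/16, H→51/16; new cluster AH
  updated: d(AH,DP)=21/4, d(AH,U)=4, d(AH,W)=21/2, d(AH,Y)=10
step 3: merge (AH,DP) at d=21/4, Q=-189/4; branch lengths AH→49/24, DP→77/24; new cluster ADHP
  updated: d(ADHP,U)=51/8, d(ADHP,W)=37/8, d(ADHP,Y)=59/8
step 4: merge (ADHP,Y) at d=59/8, Q=-27; branch lengths ADHP→39/16, Y→79/16; new cluster ADHPY
  updated: d(ADHPY,U)=3, d(ADHPY,W)=25/8
step 5: merge (ADHPY,U) at d=3, Q=-65/8; branch lengths ADHPY→33/16, U→15/16; new cluster ADHPUY
  updated: d(ADHPUY,W)=17/16
step 6: merge (ADHPUY,W) at d=17/16; branch lengths ADHPUY→17/32, W→17/32; new cluster ADHPUWY
final tree: (((((A:-3/16,H:51/16):49/24,(D:27/10,P:73/10):77/24):39/16,Y:79/16):33/16,U:15/16):17/32,W:17/32)
total length: 475/16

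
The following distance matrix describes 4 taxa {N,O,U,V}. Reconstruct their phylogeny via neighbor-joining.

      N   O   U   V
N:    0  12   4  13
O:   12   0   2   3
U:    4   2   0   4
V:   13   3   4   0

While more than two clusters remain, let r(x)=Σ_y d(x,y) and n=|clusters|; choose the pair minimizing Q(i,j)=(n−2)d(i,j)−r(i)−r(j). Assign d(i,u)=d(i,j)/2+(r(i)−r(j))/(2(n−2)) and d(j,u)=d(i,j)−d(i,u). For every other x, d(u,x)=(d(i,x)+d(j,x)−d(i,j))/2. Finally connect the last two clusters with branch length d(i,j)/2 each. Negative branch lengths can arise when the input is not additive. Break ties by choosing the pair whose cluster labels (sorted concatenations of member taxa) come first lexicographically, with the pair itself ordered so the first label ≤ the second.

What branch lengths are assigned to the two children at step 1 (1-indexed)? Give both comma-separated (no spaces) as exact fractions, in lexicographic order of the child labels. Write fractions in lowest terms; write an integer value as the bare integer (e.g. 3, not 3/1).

step 1: merge (N,U) at d=4, Q=-31; branch lengths N→27/4, U→-11/4; new cluster NU
  updated: d(NU,O)=5, d(NU,V)=13/2
step 2: merge (NU,O) at d=5, Q=-29/2; branch lengths NU→17/4, O→3/4; new cluster NOU
  updated: d(NOU,V)=9/4
step 3: merge (NOU,V) at d=9/4; branch lengths NOU→9/8, V→9/8; new cluster NOUV
final tree: (((N:27/4,U:-11/4):17/4,O:3/4):9/8,V:9/8)
total length: 45/4

27/4,-11/4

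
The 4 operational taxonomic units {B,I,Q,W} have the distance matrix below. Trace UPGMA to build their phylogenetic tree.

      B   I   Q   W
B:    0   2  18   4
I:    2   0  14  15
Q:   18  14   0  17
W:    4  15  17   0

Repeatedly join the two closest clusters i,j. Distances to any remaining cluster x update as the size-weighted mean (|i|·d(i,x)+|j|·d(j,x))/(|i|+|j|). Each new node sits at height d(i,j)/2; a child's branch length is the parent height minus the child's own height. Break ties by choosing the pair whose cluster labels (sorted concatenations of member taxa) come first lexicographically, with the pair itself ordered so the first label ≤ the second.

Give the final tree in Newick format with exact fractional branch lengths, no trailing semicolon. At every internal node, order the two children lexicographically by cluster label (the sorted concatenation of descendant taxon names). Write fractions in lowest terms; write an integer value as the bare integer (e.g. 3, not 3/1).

(((B:1,I:1):15/4,W:19/4):41/12,Q:49/6)

step 1: merge (B,I) at d=2; branch lengths B→1, I→1; new cluster BI
  updated: d(BI,Q)=16, d(BI,W)=19/2
step 2: merge (BI,W) at d=19/2; branch lengths BI→15/4, W→19/4; new cluster BIW
  updated: d(BIW,Q)=49/3
step 3: merge (BIW,Q) at d=49/3; branch lengths BIW→41/12, Q→49/6; new cluster BIQW
final tree: (((B:1,I:1):15/4,W:19/4):41/12,Q:49/6)
total length: 265/12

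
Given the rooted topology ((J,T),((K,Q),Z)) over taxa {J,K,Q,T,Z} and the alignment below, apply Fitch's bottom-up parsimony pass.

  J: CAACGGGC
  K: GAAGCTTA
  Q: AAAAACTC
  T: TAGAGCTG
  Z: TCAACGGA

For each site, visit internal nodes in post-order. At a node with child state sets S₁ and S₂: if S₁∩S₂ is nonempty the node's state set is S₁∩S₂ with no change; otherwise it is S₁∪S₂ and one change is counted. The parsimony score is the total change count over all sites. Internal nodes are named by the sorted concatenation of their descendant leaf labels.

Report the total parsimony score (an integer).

17

site 0, node JT: J={C} ∪ T={T} → {C,T} (+1)
site 0, node KQ: K={G} ∪ Q={A} → {A,G} (+1)
site 0, node KQZ: KQ={A,G} ∪ Z={T} → {A,G,T} (+1)
site 0, node JKQTZ: JT={C,T} ∩ KQZ={A,G,T} → {T} (+0)
site 1, node JT: J={A} ∩ T={A} → {A} (+0)
site 1, node KQ: K={A} ∩ Q={A} → {A} (+0)
site 1, node KQZ: KQ={A} ∪ Z={C} → {A,C} (+1)
site 1, node JKQTZ: JT={A} ∩ KQZ={A,C} → {A} (+0)
site 2, node JT: J={A} ∪ T={G} → {A,G} (+1)
site 2, node KQ: K={A} ∩ Q={A} → {A} (+0)
site 2, node KQZ: KQ={A} ∩ Z={A} → {A} (+0)
site 2, node JKQTZ: JT={A,G} ∩ KQZ={A} → {A} (+0)
site 3, node JT: J={C} ∪ T={A} → {A,C} (+1)
site 3, node KQ: K={G} ∪ Q={A} → {A,G} (+1)
site 3, node KQZ: KQ={A,G} ∩ Z={A} → {A} (+0)
site 3, node JKQTZ: JT={A,C} ∩ KQZ={A} → {A} (+0)
site 4, node JT: J={G} ∩ T={G} → {G} (+0)
site 4, node KQ: K={C} ∪ Q={A} → {A,C} (+1)
site 4, node KQZ: KQ={A,C} ∩ Z={C} → {C} (+0)
site 4, node JKQTZ: JT={G} ∪ KQZ={C} → {C,G} (+1)
site 5, node JT: J={G} ∪ T={C} → {C,G} (+1)
site 5, node KQ: K={T} ∪ Q={C} → {C,T} (+1)
site 5, node KQZ: KQ={C,T} ∪ Z={G} → {C,G,T} (+1)
site 5, node JKQTZ: JT={C,G} ∩ KQZ={C,G,T} → {C,G} (+0)
site 6, node JT: J={G} ∪ T={T} → {G,T} (+1)
site 6, node KQ: K={T} ∩ Q={T} → {T} (+0)
site 6, node KQZ: KQ={T} ∪ Z={G} → {G,T} (+1)
site 6, node JKQTZ: JT={G,T} ∩ KQZ={G,T} → {G,T} (+0)
site 7, node JT: J={C} ∪ T={G} → {C,G} (+1)
site 7, node KQ: K={A} ∪ Q={C} → {A,C} (+1)
site 7, node KQZ: KQ={A,C} ∩ Z={A} → {A} (+0)
site 7, node JKQTZ: JT={C,G} ∪ KQZ={A} → {A,C,G} (+1)
per-site changes: [3, 1, 1, 2, 2, 3, 2, 3]; total = 17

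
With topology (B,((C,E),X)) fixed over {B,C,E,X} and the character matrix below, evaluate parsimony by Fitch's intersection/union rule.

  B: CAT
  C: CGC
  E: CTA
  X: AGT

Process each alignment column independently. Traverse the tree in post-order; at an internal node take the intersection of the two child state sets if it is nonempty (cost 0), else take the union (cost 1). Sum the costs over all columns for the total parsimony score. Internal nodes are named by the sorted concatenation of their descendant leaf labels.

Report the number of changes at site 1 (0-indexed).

site 0, node CE: C={C} ∩ E={C} → {C} (+0)
site 0, node CEX: CE={C} ∪ X={A} → {A,C} (+1)
site 0, node BCEX: B={C} ∩ CEX={A,C} → {C} (+0)
site 1, node CE: C={G} ∪ E={T} → {G,T} (+1)
site 1, node CEX: CE={G,T} ∩ X={G} → {G} (+0)
site 1, node BCEX: B={A} ∪ CEX={G} → {A,G} (+1)
site 2, node CE: C={C} ∪ E={A} → {A,C} (+1)
site 2, node CEX: CE={A,C} ∪ X={T} → {A,C,T} (+1)
site 2, node BCEX: B={T} ∩ CEX={A,C,T} → {T} (+0)
per-site changes: [1, 2, 2]; total = 5

2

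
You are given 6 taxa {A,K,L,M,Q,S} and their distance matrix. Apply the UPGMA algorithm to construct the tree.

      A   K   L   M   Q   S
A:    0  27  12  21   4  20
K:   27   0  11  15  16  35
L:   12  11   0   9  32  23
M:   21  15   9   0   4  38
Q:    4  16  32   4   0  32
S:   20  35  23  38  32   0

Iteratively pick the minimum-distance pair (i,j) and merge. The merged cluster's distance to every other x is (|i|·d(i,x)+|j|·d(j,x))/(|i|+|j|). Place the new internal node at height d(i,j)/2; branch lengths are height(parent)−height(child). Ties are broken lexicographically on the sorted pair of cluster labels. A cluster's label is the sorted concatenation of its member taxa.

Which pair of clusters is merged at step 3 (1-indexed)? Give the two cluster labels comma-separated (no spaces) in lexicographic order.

step 1: merge (A,Q) at d=4; branch lengths A→2, Q→2; new cluster AQ
  updated: d(AQ,K)=43/2, d(AQ,L)=22, d(AQ,M)=25/2, d(AQ,S)=26
step 2: merge (L,M) at d=9; branch lengths L→9/2, M→9/2; new cluster LM
  updated: d(AQ,LM)=69/4, d(K,LM)=13, d(LM,S)=61/2
step 3: merge (K,LM) at d=13; branch lengths K→13/2, LM→2; new cluster KLM
  updated: d(AQ,KLM)=56/3, d(KLM,S)=32
step 4: merge (AQ,KLM) at d=56/3; branch lengths AQ→22/3, KLM→17/6; new cluster AKLMQ
  updated: d(AKLMQ,S)=148/5
step 5: merge (AKLMQ,S) at d=148/5; branch lengths AKLMQ→82/15, S→74/5; new cluster AKLMQS
final tree: (((A:2,Q:2):22/3,(K:13/2,(L:9/2,M:9/2):2):17/6):82/15,S:74/5)
total length: 779/15

K,LM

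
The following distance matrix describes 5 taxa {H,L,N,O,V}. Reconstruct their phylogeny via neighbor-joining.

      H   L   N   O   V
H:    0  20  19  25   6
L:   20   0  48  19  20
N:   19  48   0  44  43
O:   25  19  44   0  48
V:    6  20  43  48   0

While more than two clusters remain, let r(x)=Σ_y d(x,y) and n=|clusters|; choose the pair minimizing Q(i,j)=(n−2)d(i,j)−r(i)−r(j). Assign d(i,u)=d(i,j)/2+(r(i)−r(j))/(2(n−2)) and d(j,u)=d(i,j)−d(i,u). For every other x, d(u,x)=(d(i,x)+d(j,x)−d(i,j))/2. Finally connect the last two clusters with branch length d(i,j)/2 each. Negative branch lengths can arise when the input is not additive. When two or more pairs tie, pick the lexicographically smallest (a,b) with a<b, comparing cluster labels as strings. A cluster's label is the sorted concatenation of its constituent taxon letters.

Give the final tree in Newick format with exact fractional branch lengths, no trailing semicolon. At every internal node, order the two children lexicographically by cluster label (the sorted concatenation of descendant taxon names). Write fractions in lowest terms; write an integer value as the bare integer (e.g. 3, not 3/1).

1. join L+O (d=19, Q=-186) ⇒ LO; edges |L|=14/3, |O|=43/3
  updated: d(H,LO)=13, d(LO,N)=73/2, d(LO,V)=49/2
2. join H+V (d=6, Q=-199/2) ⇒ HV; edges |H|=-47/8, |V|=95/8
  updated: d(HV,LO)=63/4, d(HV,N)=28
3. join HV+LO (d=63/4, Q=-321/4) ⇒ HLOV; edges |HV|=29/8, |LO|=97/8
  updated: d(HLOV,N)=195/8
4. join HLOV+N (d=195/8) ⇒ HLNOV; edges |HLOV|=195/16, |N|=195/16
final tree: (((H:-47/8,V:95/8):29/8,(L:14/3,O:43/3):97/8):195/16,N:195/16)
total length: 521/8

(((H:-47/8,V:95/8):29/8,(L:14/3,O:43/3):97/8):195/16,N:195/16)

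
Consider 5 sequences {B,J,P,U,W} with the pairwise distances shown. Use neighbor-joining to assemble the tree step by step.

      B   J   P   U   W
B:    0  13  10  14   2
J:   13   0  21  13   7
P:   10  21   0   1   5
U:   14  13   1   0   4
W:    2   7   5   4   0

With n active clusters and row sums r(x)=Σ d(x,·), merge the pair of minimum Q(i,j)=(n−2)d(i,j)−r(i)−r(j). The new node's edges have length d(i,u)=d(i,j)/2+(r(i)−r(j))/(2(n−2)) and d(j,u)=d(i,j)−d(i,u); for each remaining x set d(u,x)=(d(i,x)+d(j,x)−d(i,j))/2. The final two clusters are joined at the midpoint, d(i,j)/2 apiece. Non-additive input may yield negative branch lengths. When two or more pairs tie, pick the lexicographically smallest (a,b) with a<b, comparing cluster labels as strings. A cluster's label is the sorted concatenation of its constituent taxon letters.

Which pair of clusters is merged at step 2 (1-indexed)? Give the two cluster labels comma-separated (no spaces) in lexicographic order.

step 1: merge (P,U) at d=1, Q=-66; branch lengths P→4/3, U→-1/3; new cluster PU
  updated: d(B,PU)=23/2, d(J,PU)=33/2, d(PU,W)=4
step 2: merge (B,J) at d=13, Q=-37; branch lengths B→4, J→9; new cluster BJ
  updated: d(BJ,PU)=15/2, d(BJ,W)=-2
step 3: merge (BJ,PU) at d=15/2, Q=-19/2; branch lengths BJ→3/4, PU→27/4; new cluster BJPU
  updated: d(BJPU,W)=-11/4
step 4: merge (BJPU,W) at d=-11/4; branch lengths BJPU→-11/8, W→-11/8; new cluster BJPUW
final tree: (((B:4,J:9):3/4,(P:4/3,U:-1/3):27/4):-11/8,W:-11/8)
total length: 75/4

B,J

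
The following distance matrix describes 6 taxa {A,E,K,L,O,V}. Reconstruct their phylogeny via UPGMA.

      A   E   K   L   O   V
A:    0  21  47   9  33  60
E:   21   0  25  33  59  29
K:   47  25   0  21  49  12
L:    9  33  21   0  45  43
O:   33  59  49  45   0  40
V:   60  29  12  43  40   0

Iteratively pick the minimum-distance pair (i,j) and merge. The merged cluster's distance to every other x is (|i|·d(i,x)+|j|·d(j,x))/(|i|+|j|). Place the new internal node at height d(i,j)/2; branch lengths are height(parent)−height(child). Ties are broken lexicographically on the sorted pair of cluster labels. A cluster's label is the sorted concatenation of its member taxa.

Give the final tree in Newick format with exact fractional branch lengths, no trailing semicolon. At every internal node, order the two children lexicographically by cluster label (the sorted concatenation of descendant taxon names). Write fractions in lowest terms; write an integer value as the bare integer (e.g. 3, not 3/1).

((((A:9/2,L:9/2):9,E:27/2):21/4,(K:6,V:6):51/4):77/20,O:113/5)

1. join A+L (d=9) ⇒ AL; edges |A|=9/2, |L|=9/2
  updated: d(AL,E)=27, d(AL,K)=34, d(AL,O)=39, d(AL,V)=103/2
2. join K+V (d=12) ⇒ KV; edges |K|=6, |V|=6
  updated: d(AL,KV)=171/4, d(E,KV)=27, d(KV,O)=89/2
3. join AL+E (d=27) ⇒ AEL; edges |AL|=9, |E|=27/2
  updated: d(AEL,KV)=75/2, d(AEL,O)=137/3
4. join AEL+KV (d=75/2) ⇒ AEKLV; edges |AEL|=21/4, |KV|=51/4
  updated: d(AEKLV,O)=226/5
5. join AEKLV+O (d=226/5) ⇒ AEKLOV; edges |AEKLV|=77/20, |O|=113/5
final tree: ((((A:9/2,L:9/2):9,E:27/2):21/4,(K:6,V:6):51/4):77/20,O:113/5)
total length: 1759/20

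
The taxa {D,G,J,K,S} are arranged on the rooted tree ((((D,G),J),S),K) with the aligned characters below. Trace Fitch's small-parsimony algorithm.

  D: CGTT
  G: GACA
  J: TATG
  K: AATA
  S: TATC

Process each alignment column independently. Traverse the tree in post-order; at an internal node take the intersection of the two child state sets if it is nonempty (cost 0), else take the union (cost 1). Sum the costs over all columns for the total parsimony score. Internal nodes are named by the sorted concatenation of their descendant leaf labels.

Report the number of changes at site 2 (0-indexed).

1

site 0, node DG: D={C} ∪ G={G} → {C,G} (+1)
site 0, node DGJ: DG={C,G} ∪ J={T} → {C,G,T} (+1)
site 0, node DGJS: DGJ={C,G,T} ∩ S={T} → {T} (+0)
site 0, node DGJKS: DGJS={T} ∪ K={A} → {A,T} (+1)
site 1, node DG: D={G} ∪ G={A} → {A,G} (+1)
site 1, node DGJ: DG={A,G} ∩ J={A} → {A} (+0)
site 1, node DGJS: DGJ={A} ∩ S={A} → {A} (+0)
site 1, node DGJKS: DGJS={A} ∩ K={A} → {A} (+0)
site 2, node DG: D={T} ∪ G={C} → {C,T} (+1)
site 2, node DGJ: DG={C,T} ∩ J={T} → {T} (+0)
site 2, node DGJS: DGJ={T} ∩ S={T} → {T} (+0)
site 2, node DGJKS: DGJS={T} ∩ K={T} → {T} (+0)
site 3, node DG: D={T} ∪ G={A} → {A,T} (+1)
site 3, node DGJ: DG={A,T} ∪ J={G} → {A,G,T} (+1)
site 3, node DGJS: DGJ={A,G,T} ∪ S={C} → {A,C,G,T} (+1)
site 3, node DGJKS: DGJS={A,C,G,T} ∩ K={A} → {A} (+0)
per-site changes: [3, 1, 1, 3]; total = 8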